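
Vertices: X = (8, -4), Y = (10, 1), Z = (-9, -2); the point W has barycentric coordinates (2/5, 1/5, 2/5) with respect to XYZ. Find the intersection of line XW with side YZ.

Line XW meets YZ where the X-coordinate vanishes; zeroing W's X-weight and renormalizing leaves Y, Z-weights 1/5 : 2/5 → (1/3, 2/3).
So V = (1/3)·Y + (2/3)·Z = (-8/3, -1).

(-8/3, -1)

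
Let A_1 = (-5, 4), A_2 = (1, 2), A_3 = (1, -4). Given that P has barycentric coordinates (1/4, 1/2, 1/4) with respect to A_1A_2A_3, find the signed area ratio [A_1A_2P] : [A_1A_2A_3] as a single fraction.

1/4

The signed ratio [A_1A_2P]/[A_1A_2A_3] equals the barycentric coordinate of P at vertex A_3, which is 1/4.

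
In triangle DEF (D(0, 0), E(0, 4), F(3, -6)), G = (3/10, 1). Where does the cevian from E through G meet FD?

(1/2, -1)

Barycentric coordinates of G with respect to DEF: (1/2, 2/5, 1/10).
On side FD the E-coordinate is zero; dropping G's E-weight 2/5 and renormalizing the remaining 1/10 : 1/2 gives weights 1/6, 5/6 on F, D.
H = (1/6)·(3, -6) + (5/6)·(0, 0) = (1/2, -1).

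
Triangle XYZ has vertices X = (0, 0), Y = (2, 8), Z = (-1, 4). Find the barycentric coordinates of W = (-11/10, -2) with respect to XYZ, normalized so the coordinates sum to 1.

(11/10, -2/5, 3/10)

Signed area of the reference triangle: [XYZ] = ½·(0·(8−4) + 2·(4−0) + (-1)·(0−8)) = ½·(0 + 8 + 8) = 8.
[WYZ] = ½·((-11/10)·(8−4) + 2·(4−(-2)) + (-1)·(-2−8)) = ½·(-22/5 + 12 + 10) = 44/5, so the X-coordinate is (44/5)/8 = 11/10.
[XWZ] = ½·(0·(-2−4) + (-11/10)·(4−0) + (-1)·(0−(-2))) = ½·(0 − 22/5 − 2) = -16/5, so the Y-coordinate is -2/5.
[XYW] = ½·(0·(8−(-2)) + 2·(-2−0) + (-11/10)·(0−8)) = ½·(0 − 4 + 44/5) = 12/5, so the Z-coordinate is 3/10.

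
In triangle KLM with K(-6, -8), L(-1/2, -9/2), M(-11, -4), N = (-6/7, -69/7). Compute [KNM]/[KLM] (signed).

2/7

[KLM] = ½·((-6)·(-9/2−(-4)) + (-1/2)·(-4−(-8)) + (-11)·(-8−(-9/2))) = ½·(3 − 2 + 77/2) = 79/4.
[KNM] = ½·((-6)·(-69/7−(-4)) + (-6/7)·(-4−(-8)) + (-11)·(-8−(-69/7))) = ½·(246/7 − 24/7 − 143/7) = 79/14, so the ratio is (79/14)/(79/4) = 2/7.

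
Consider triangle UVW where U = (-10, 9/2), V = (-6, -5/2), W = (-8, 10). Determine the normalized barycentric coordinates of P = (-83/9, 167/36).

Signed area of the reference triangle: [UVW] = ½·((-10)·(-5/2−10) + (-6)·(10−(9/2)) + (-8)·(9/2−(-5/2))) = ½·(125 − 33 − 56) = 18.
[PVW] = ½·((-83/9)·(-5/2−10) + (-6)·(10−(167/36)) + (-8)·(167/36−(-5/2))) = ½·(2075/18 − 193/6 − 514/9) = 13, so the U-coordinate is 13/18 = 13/18.
[UPW] = ½·((-10)·(167/36−10) + (-83/9)·(10−(9/2)) + (-8)·(9/2−(167/36))) = ½·(965/18 − 913/18 + 10/9) = 2, so the V-coordinate is 1/9.
[UVP] = ½·((-10)·(-5/2−(167/36)) + (-6)·(167/36−(9/2)) + (-83/9)·(9/2−(-5/2))) = ½·(1285/18 − 5/6 − 581/9) = 3, so the W-coordinate is 1/6.
Check: 13/18 + 1/9 + 1/6 = 1.

(13/18, 1/9, 1/6)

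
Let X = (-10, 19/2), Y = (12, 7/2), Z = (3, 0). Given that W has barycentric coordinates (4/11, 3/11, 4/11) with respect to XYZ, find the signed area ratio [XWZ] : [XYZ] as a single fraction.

3/11

The signed ratio [XWZ]/[XYZ] equals the barycentric coordinate of W at vertex Y, which is 3/11.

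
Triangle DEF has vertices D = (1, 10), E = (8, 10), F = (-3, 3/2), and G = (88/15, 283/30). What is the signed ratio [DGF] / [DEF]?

[DEF] = ½·(1·(10−(3/2)) + 8·(3/2−10) + (-3)·(10−10)) = ½·(17/2 − 68 + 0) = -119/4.
[DGF] = ½·(1·(283/30−(3/2)) + (88/15)·(3/2−10) + (-3)·(10−(283/30))) = ½·(119/15 − 748/15 − 17/10) = -1309/60, so the ratio is (-1309/60)/(-119/4) = 11/15.

11/15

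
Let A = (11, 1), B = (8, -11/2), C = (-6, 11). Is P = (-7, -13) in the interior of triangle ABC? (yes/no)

Barycentric coordinates of P: (-705/281, 836/281, 150/281).
The three coordinates are negative, positive, positive; a point is interior exactly when all three are positive.

no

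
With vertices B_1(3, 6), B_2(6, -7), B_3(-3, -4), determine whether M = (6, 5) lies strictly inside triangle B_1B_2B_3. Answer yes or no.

Barycentric coordinates of M: (1, 1/3, -1/3).
The three coordinates are positive, positive, negative; a point is interior exactly when all three are positive.

no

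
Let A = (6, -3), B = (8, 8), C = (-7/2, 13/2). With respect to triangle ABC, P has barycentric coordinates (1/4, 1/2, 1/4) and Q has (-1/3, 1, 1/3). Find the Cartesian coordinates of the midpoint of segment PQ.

(227/48, 385/48)

Barycentric coordinates of the midpoint are the average: (-1/24, 3/4, 7/24).
Converting: (-1/24)·A + (3/4)·B + (7/24)·C = (227/48, 385/48).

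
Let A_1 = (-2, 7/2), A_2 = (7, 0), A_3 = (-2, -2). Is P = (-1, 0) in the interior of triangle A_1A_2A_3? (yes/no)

yes

Barycentric coordinates of P: (32/99, 1/9, 56/99).
The three coordinates are positive, positive, positive; a point is interior exactly when all three are positive.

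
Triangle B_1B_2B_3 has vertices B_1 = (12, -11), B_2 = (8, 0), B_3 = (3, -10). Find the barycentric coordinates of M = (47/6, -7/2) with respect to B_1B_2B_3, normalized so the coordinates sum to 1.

(1/6, 2/3, 1/6)

Signed area of the reference triangle: [B_1B_2B_3] = ½·(12·(0−(-10)) + 8·(-10−(-11)) + 3·(-11−0)) = ½·(120 + 8 − 33) = 95/2.
[MB_2B_3] = ½·((47/6)·(0−(-10)) + 8·(-10−(-7/2)) + 3·(-7/2−0)) = ½·(235/3 − 52 − 21/2) = 95/12, so the B_1-coordinate is (95/12)/(95/2) = 1/6.
[B_1MB_3] = ½·(12·(-7/2−(-10)) + (47/6)·(-10−(-11)) + 3·(-11−(-7/2))) = ½·(78 + 47/6 − 45/2) = 95/3, so the B_2-coordinate is 2/3.
[B_1B_2M] = ½·(12·(0−(-7/2)) + 8·(-7/2−(-11)) + (47/6)·(-11−0)) = ½·(42 + 60 − 517/6) = 95/12, so the B_3-coordinate is 1/6.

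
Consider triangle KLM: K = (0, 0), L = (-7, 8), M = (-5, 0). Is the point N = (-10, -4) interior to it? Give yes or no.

Barycentric coordinates of N: (-6/5, -1/2, 27/10).
The three coordinates are negative, negative, positive; a point is interior exactly when all three are positive.

no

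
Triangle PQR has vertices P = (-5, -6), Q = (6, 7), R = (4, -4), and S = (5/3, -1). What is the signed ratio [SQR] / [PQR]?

1/3

[PQR] = ½·((-5)·(7−(-4)) + 6·(-4−(-6)) + 4·(-6−7)) = ½·(-55 + 12 − 52) = -95/2.
[SQR] = ½·((5/3)·(7−(-4)) + 6·(-4−(-1)) + 4·(-1−7)) = ½·(55/3 − 18 − 32) = -95/6, so the ratio is (-95/6)/(-95/2) = 1/3.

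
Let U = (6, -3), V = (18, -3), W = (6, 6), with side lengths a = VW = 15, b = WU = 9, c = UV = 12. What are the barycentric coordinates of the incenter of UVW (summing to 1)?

The incenter has barycentric coordinates proportional to the opposite side lengths: (15 : 9 : 12).
Normalizing by 15+9+12 = 36 gives (5/12, 1/4, 1/3).

(5/12, 1/4, 1/3)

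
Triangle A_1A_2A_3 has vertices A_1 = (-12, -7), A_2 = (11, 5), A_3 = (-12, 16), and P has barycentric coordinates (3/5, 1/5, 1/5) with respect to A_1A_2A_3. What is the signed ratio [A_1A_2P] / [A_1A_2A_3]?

The signed ratio [A_1A_2P]/[A_1A_2A_3] equals the barycentric coordinate of P at vertex A_3, which is 1/5.

1/5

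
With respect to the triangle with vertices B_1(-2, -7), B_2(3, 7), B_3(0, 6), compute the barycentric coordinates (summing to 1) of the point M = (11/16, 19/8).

(5/16, 7/16, 1/4)

Signed area of the reference triangle: [B_1B_2B_3] = ½·((-2)·(7−6) + 3·(6−(-7)) + 0·(-7−7)) = ½·(-2 + 39 + 0) = 37/2.
[MB_2B_3] = ½·((11/16)·(7−6) + 3·(6−(19/8)) + 0·(19/8−7)) = ½·(11/16 + 87/8 + 0) = 185/32, so the B_1-coordinate is (185/32)/(37/2) = 5/16.
[B_1MB_3] = ½·((-2)·(19/8−6) + (11/16)·(6−(-7)) + 0·(-7−(19/8))) = ½·(29/4 + 143/16 + 0) = 259/32, so the B_2-coordinate is 7/16.
[B_1B_2M] = ½·((-2)·(7−(19/8)) + 3·(19/8−(-7)) + (11/16)·(-7−7)) = ½·(-37/4 + 225/8 − 77/8) = 37/8, so the B_3-coordinate is 1/4.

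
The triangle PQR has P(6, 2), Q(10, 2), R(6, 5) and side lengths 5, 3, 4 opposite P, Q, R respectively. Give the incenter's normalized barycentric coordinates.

The incenter has barycentric coordinates proportional to the opposite side lengths: (5 : 3 : 4).
Normalizing by 5+3+4 = 12 gives (5/12, 1/4, 1/3).

(5/12, 1/4, 1/3)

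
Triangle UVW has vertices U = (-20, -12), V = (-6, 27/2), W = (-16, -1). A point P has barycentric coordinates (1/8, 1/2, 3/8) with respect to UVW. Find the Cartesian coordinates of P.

P = (1/8)·U + (1/2)·V + (3/8)·W.
x-coordinate: (1/8)·(-20) + (1/2)·(-6) + (3/8)·(-16) = -23/2.
y-coordinate: (1/8)·(-12) + (1/2)·(27/2) + (3/8)·(-1) = 39/8.

(-23/2, 39/8)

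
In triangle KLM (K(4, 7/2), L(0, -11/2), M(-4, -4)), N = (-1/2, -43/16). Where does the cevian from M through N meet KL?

Barycentric coordinates of N with respect to KLM: (1/4, 3/8, 3/8).
On side KL the M-coordinate is zero; dropping N's M-weight 3/8 and renormalizing the remaining 1/4 : 3/8 gives weights 2/5, 3/5 on K, L.
J = (2/5)·(4, 7/2) + (3/5)·(0, -11/2) = (8/5, -19/10).

(8/5, -19/10)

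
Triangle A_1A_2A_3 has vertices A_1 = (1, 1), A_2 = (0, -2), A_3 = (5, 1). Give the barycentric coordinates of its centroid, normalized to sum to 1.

(1/3, 1/3, 1/3)

The centroid is the average of the vertices, so each weight is 1/3.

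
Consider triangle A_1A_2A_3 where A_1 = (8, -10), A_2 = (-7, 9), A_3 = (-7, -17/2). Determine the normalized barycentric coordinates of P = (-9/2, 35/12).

Signed area of the reference triangle: [A_1A_2A_3] = ½·(8·(9−(-17/2)) + (-7)·(-17/2−(-10)) + (-7)·(-10−9)) = ½·(140 − 21/2 + 133) = 525/4.
[PA_2A_3] = ½·((-9/2)·(9−(-17/2)) + (-7)·(-17/2−(35/12)) + (-7)·(35/12−9)) = ½·(-315/4 + 959/12 + 511/12) = 175/8, so the A_1-coordinate is (175/8)/(525/4) = 1/6.
[A_1PA_3] = ½·(8·(35/12−(-17/2)) + (-9/2)·(-17/2−(-10)) + (-7)·(-10−(35/12))) = ½·(274/3 − 27/4 + 1085/12) = 175/2, so the A_2-coordinate is 2/3.
[A_1A_2P] = ½·(8·(9−(35/12)) + (-7)·(35/12−(-10)) + (-9/2)·(-10−9)) = ½·(146/3 − 1085/12 + 171/2) = 175/8, so the A_3-coordinate is 1/6.

(1/6, 2/3, 1/6)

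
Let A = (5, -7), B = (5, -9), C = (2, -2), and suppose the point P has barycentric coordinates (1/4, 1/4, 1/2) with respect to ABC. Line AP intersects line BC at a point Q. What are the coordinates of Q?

(3, -13/3)

Line AP meets BC where the A-coordinate vanishes; zeroing P's A-weight and renormalizing leaves B, C-weights 1/4 : 1/2 → (1/3, 2/3).
So Q = (1/3)·B + (2/3)·C = (3, -13/3).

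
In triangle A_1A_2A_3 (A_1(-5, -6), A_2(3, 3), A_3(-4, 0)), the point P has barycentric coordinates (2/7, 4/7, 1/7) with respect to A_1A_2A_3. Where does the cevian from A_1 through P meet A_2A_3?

(8/5, 12/5)

Line A_1P meets A_2A_3 where the A_1-coordinate vanishes; zeroing P's A_1-weight and renormalizing leaves A_2, A_3-weights 4/7 : 1/7 → (4/5, 1/5).
So Q = (4/5)·A_2 + (1/5)·A_3 = (8/5, 12/5).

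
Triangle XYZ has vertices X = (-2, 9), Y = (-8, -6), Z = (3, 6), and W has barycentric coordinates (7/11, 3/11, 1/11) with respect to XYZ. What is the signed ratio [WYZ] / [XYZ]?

7/11

The signed ratio [WYZ]/[XYZ] equals the barycentric coordinate of W at vertex X, which is 7/11.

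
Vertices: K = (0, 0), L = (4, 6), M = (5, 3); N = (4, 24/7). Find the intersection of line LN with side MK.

Barycentric coordinates of N with respect to KLM: (1/7, 2/7, 4/7).
On side MK the L-coordinate is zero; dropping N's L-weight 2/7 and renormalizing the remaining 4/7 : 1/7 gives weights 4/5, 1/5 on M, K.
J = (4/5)·(5, 3) + (1/5)·(0, 0) = (4, 12/5).

(4, 12/5)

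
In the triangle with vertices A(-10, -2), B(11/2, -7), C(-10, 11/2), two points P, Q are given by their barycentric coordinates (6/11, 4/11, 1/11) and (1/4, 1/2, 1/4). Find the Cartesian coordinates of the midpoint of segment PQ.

(-291/88, -507/176)

Barycentric coordinates of the midpoint are the average: (35/88, 19/44, 15/88).
Converting: (35/88)·A + (19/44)·B + (15/88)·C = (-291/88, -507/176).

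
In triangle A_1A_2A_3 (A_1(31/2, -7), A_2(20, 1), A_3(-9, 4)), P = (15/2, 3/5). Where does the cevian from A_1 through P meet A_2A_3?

Barycentric coordinates of P with respect to A_1A_2A_3: (1/5, 2/5, 2/5).
On side A_2A_3 the A_1-coordinate is zero; dropping P's A_1-weight 1/5 and renormalizing the remaining 2/5 : 2/5 gives weights 1/2, 1/2 on A_2, A_3.
Q = (1/2)·(20, 1) + (1/2)·(-9, 4) = (11/2, 5/2).

(11/2, 5/2)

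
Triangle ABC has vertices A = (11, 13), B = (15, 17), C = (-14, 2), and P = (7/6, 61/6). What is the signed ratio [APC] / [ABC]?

[ABC] = ½·(11·(17−2) + 15·(2−13) + (-14)·(13−17)) = ½·(165 − 165 + 56) = 28.
[APC] = ½·(11·(61/6−2) + (7/6)·(2−13) + (-14)·(13−(61/6))) = ½·(539/6 − 77/6 − 119/3) = 56/3, so the ratio is (56/3)/28 = 2/3.

2/3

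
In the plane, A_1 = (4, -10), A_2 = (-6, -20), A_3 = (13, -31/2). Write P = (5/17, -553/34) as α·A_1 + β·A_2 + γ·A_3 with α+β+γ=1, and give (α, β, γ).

(5/17, 9/17, 3/17)

Signed area of the reference triangle: [A_1A_2A_3] = ½·(4·(-20−(-31/2)) + (-6)·(-31/2−(-10)) + 13·(-10−(-20))) = ½·(-18 + 33 + 130) = 145/2.
[PA_2A_3] = ½·((5/17)·(-20−(-31/2)) + (-6)·(-31/2−(-553/34)) + 13·(-553/34−(-20))) = ½·(-45/34 − 78/17 + 1651/34) = 725/34, so the A_1-coordinate is (725/34)/(145/2) = 5/17.
[A_1PA_3] = ½·(4·(-553/34−(-31/2)) + (5/17)·(-31/2−(-10)) + 13·(-10−(-553/34))) = ½·(-52/17 − 55/34 + 2769/34) = 1305/34, so the A_2-coordinate is 9/17.
[A_1A_2P] = ½·(4·(-20−(-553/34)) + (-6)·(-553/34−(-10)) + (5/17)·(-10−(-20))) = ½·(-254/17 + 639/17 + 50/17) = 435/34, so the A_3-coordinate is 3/17.
Check: 5/17 + 9/17 + 3/17 = 1.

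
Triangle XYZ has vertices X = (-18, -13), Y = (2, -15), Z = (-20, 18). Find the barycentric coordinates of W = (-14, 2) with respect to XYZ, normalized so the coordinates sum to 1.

(1/4, 1/4, 1/2)

Signed area of the reference triangle: [XYZ] = ½·((-18)·(-15−18) + 2·(18−(-13)) + (-20)·(-13−(-15))) = ½·(594 + 62 − 40) = 308.
[WYZ] = ½·((-14)·(-15−18) + 2·(18−2) + (-20)·(2−(-15))) = ½·(462 + 32 − 340) = 77, so the X-coordinate is 77/308 = 1/4.
[XWZ] = ½·((-18)·(2−18) + (-14)·(18−(-13)) + (-20)·(-13−2)) = ½·(288 − 434 + 300) = 77, so the Y-coordinate is 1/4.
[XYW] = ½·((-18)·(-15−2) + 2·(2−(-13)) + (-14)·(-13−(-15))) = ½·(306 + 30 − 28) = 154, so the Z-coordinate is 1/2.
Check: 1/4 + 1/4 + 1/2 = 1.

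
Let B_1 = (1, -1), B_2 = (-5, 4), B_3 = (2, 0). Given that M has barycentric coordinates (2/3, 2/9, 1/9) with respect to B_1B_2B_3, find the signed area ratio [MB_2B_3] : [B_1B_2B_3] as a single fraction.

The signed ratio [MB_2B_3]/[B_1B_2B_3] equals the barycentric coordinate of M at vertex B_1, which is 2/3.

2/3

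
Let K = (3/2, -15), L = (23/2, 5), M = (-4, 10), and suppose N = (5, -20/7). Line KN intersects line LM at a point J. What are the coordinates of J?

(61/8, 25/4)

Barycentric coordinates of N with respect to KLM: (3/7, 3/7, 1/7).
On side LM the K-coordinate is zero; dropping N's K-weight 3/7 and renormalizing the remaining 3/7 : 1/7 gives weights 3/4, 1/4 on L, M.
J = (3/4)·(23/2, 5) + (1/4)·(-4, 10) = (61/8, 25/4).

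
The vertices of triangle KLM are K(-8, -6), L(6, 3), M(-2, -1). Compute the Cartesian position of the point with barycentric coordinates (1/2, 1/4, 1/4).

(-3, -5/2)

N = (1/2)·K + (1/4)·L + (1/4)·M.
x-coordinate: (1/2)·(-8) + (1/4)·6 + (1/4)·(-2) = -3.
y-coordinate: (1/2)·(-6) + (1/4)·3 + (1/4)·(-1) = -5/2.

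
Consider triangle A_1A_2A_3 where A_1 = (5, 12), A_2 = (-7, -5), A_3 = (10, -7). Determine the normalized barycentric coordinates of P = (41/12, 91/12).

(3/4, 1/6, 1/12)

Signed area of the reference triangle: [A_1A_2A_3] = ½·(5·(-5−(-7)) + (-7)·(-7−12) + 10·(12−(-5))) = ½·(10 + 133 + 170) = 313/2.
[PA_2A_3] = ½·((41/12)·(-5−(-7)) + (-7)·(-7−(91/12)) + 10·(91/12−(-5))) = ½·(41/6 + 1225/12 + 755/6) = 939/8, so the A_1-coordinate is (939/8)/(313/2) = 3/4.
[A_1PA_3] = ½·(5·(91/12−(-7)) + (41/12)·(-7−12) + 10·(12−(91/12))) = ½·(875/12 − 779/12 + 265/6) = 313/12, so the A_2-coordinate is 1/6.
[A_1A_2P] = ½·(5·(-5−(91/12)) + (-7)·(91/12−12) + (41/12)·(12−(-5))) = ½·(-755/12 + 371/12 + 697/12) = 313/24, so the A_3-coordinate is 1/12.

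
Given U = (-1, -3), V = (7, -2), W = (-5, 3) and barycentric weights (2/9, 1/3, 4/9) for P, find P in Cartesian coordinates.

(-1/9, 0)

P = (2/9)·U + (1/3)·V + (4/9)·W.
x-coordinate: (2/9)·(-1) + (1/3)·7 + (4/9)·(-5) = -1/9.
y-coordinate: (2/9)·(-3) + (1/3)·(-2) + (4/9)·3 = 0.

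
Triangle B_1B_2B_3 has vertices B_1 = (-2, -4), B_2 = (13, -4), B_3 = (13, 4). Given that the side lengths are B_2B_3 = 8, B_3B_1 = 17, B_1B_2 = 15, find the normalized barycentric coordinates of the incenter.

The incenter has barycentric coordinates proportional to the opposite side lengths: (8 : 17 : 15).
Normalizing by 8+17+15 = 40 gives (1/5, 17/40, 3/8).

(1/5, 17/40, 3/8)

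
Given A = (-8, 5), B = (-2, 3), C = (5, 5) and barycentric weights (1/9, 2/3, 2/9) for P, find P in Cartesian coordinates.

P = (1/9)·A + (2/3)·B + (2/9)·C.
x-coordinate: (1/9)·(-8) + (2/3)·(-2) + (2/9)·5 = -10/9.
y-coordinate: (1/9)·5 + (2/3)·3 + (2/9)·5 = 11/3.

(-10/9, 11/3)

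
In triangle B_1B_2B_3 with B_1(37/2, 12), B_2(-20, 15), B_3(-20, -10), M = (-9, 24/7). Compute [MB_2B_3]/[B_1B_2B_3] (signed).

[B_1B_2B_3] = ½·((37/2)·(15−(-10)) + (-20)·(-10−12) + (-20)·(12−15)) = ½·(925/2 + 440 + 60) = 1925/4.
[MB_2B_3] = ½·((-9)·(15−(-10)) + (-20)·(-10−(24/7)) + (-20)·(24/7−15)) = ½·(-225 + 1880/7 + 1620/7) = 275/2, so the ratio is (275/2)/(1925/4) = 2/7.

2/7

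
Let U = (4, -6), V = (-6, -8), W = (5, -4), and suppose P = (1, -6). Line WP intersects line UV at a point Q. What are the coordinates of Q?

Barycentric coordinates of P with respect to UVW: (1/3, 1/3, 1/3).
On side UV the W-coordinate is zero; dropping P's W-weight 1/3 and renormalizing the remaining 1/3 : 1/3 gives weights 1/2, 1/2 on U, V.
Q = (1/2)·(4, -6) + (1/2)·(-6, -8) = (-1, -7).

(-1, -7)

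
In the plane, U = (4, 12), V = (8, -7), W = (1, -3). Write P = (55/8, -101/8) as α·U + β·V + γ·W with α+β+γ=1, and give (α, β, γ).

Signed area of the reference triangle: [UVW] = ½·(4·(-7−(-3)) + 8·(-3−12) + 1·(12−(-7))) = ½·(-16 − 120 + 19) = -117/2.
[PVW] = ½·((55/8)·(-7−(-3)) + 8·(-3−(-101/8)) + 1·(-101/8−(-7))) = ½·(-55/2 + 77 − 45/8) = 351/16, so the U-coordinate is (351/16)/(-117/2) = -3/8.
[UPW] = ½·(4·(-101/8−(-3)) + (55/8)·(-3−12) + 1·(12−(-101/8))) = ½·(-77/2 − 825/8 + 197/8) = -117/2, so the V-coordinate is 1.
[UVP] = ½·(4·(-7−(-101/8)) + 8·(-101/8−12) + (55/8)·(12−(-7))) = ½·(45/2 − 197 + 1045/8) = -351/16, so the W-coordinate is 3/8.

(-3/8, 1, 3/8)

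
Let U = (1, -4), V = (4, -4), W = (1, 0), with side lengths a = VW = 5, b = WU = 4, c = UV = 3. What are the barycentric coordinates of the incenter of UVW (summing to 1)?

The incenter has barycentric coordinates proportional to the opposite side lengths: (5 : 4 : 3).
Normalizing by 5+4+3 = 12 gives (5/12, 1/3, 1/4).

(5/12, 1/3, 1/4)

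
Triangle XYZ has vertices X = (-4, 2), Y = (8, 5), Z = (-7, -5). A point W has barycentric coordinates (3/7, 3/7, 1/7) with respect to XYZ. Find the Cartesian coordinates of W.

W = (3/7)·X + (3/7)·Y + (1/7)·Z.
x-coordinate: (3/7)·(-4) + (3/7)·8 + (1/7)·(-7) = 5/7.
y-coordinate: (3/7)·2 + (3/7)·5 + (1/7)·(-5) = 16/7.

(5/7, 16/7)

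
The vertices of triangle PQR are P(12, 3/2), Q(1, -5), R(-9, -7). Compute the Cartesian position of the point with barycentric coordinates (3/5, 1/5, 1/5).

S = (3/5)·P + (1/5)·Q + (1/5)·R.
x-coordinate: (3/5)·12 + (1/5)·1 + (1/5)·(-9) = 28/5.
y-coordinate: (3/5)·(3/2) + (1/5)·(-5) + (1/5)·(-7) = -3/2.

(28/5, -3/2)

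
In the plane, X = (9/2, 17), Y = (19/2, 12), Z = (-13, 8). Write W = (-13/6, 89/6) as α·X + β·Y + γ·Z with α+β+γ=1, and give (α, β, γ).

Signed area of the reference triangle: [XYZ] = ½·((9/2)·(12−8) + (19/2)·(8−17) + (-13)·(17−12)) = ½·(18 − 171/2 − 65) = -265/4.
[WYZ] = ½·((-13/6)·(12−8) + (19/2)·(8−(89/6)) + (-13)·(89/6−12)) = ½·(-26/3 − 779/12 − 221/6) = -1325/24, so the X-coordinate is (-1325/24)/(-265/4) = 5/6.
[XWZ] = ½·((9/2)·(89/6−8) + (-13/6)·(8−17) + (-13)·(17−(89/6))) = ½·(123/4 + 39/2 − 169/6) = 265/24, so the Y-coordinate is -1/6.
[XYW] = ½·((9/2)·(12−(89/6)) + (19/2)·(89/6−17) + (-13/6)·(17−12)) = ½·(-51/4 − 247/12 − 65/6) = -265/12, so the Z-coordinate is 1/3.

(5/6, -1/6, 1/3)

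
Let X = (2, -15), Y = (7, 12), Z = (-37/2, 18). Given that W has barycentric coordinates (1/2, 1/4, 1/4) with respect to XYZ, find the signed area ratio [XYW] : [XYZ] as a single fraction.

1/4

The signed ratio [XYW]/[XYZ] equals the barycentric coordinate of W at vertex Z, which is 1/4.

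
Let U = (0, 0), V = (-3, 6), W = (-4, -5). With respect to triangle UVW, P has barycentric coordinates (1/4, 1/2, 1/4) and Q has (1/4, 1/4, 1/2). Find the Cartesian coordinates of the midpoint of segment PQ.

Barycentric coordinates of the midpoint are the average: (1/4, 3/8, 3/8).
Converting: (1/4)·U + (3/8)·V + (3/8)·W = (-21/8, 3/8).

(-21/8, 3/8)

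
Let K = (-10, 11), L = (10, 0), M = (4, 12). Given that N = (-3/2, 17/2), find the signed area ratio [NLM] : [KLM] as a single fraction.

[KLM] = ½·((-10)·(0−12) + 10·(12−11) + 4·(11−0)) = ½·(120 + 10 + 44) = 87.
[NLM] = ½·((-3/2)·(0−12) + 10·(12−(17/2)) + 4·(17/2−0)) = ½·(18 + 35 + 34) = 87/2, so the ratio is (87/2)/87 = 1/2.

1/2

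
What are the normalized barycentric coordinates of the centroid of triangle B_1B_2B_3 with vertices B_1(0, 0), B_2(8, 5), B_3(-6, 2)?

The centroid is the average of the vertices, so each weight is 1/3.

(1/3, 1/3, 1/3)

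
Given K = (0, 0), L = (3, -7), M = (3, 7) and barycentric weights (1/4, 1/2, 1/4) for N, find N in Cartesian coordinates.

(9/4, -7/4)

N = (1/4)·K + (1/2)·L + (1/4)·M.
x-coordinate: (1/4)·0 + (1/2)·3 + (1/4)·3 = 9/4.
y-coordinate: (1/4)·0 + (1/2)·(-7) + (1/4)·7 = -7/4.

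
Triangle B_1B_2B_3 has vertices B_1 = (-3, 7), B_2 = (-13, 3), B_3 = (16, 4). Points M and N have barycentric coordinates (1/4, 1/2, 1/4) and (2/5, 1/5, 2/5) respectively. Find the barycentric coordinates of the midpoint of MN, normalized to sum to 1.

(13/40, 7/20, 13/40)

Since both coordinate triples sum to 1, the midpoint's barycentrics are the componentwise average.
(1/4+2/5)/2 = 13/40; similarly 7/20 and 13/40.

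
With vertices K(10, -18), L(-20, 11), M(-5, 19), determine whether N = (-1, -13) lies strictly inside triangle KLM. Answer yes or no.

no

Barycentric coordinates of N: (512/675, 332/675, -169/675).
The three coordinates are positive, positive, negative; a point is interior exactly when all three are positive.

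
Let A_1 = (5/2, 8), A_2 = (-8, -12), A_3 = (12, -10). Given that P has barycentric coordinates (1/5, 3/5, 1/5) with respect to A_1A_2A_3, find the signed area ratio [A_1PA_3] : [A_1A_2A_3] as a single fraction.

The signed ratio [A_1PA_3]/[A_1A_2A_3] equals the barycentric coordinate of P at vertex A_2, which is 3/5.

3/5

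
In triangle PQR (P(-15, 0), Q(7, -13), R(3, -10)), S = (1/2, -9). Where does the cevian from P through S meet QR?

(17/3, -12)

Barycentric coordinates of S with respect to PQR: (1/4, 1/2, 1/4).
On side QR the P-coordinate is zero; dropping S's P-weight 1/4 and renormalizing the remaining 1/2 : 1/4 gives weights 2/3, 1/3 on Q, R.
T = (2/3)·(7, -13) + (1/3)·(3, -10) = (17/3, -12).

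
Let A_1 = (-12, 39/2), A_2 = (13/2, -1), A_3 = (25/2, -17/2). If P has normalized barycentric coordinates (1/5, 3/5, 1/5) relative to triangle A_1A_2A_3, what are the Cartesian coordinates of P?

P = (1/5)·A_1 + (3/5)·A_2 + (1/5)·A_3.
x-coordinate: (1/5)·(-12) + (3/5)·(13/2) + (1/5)·(25/2) = 4.
y-coordinate: (1/5)·(39/2) + (3/5)·(-1) + (1/5)·(-17/2) = 8/5.

(4, 8/5)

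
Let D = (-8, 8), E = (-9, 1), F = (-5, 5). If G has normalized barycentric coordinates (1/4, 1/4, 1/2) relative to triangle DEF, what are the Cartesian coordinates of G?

(-27/4, 19/4)

G = (1/4)·D + (1/4)·E + (1/2)·F.
x-coordinate: (1/4)·(-8) + (1/4)·(-9) + (1/2)·(-5) = -27/4.
y-coordinate: (1/4)·8 + (1/4)·1 + (1/2)·5 = 19/4.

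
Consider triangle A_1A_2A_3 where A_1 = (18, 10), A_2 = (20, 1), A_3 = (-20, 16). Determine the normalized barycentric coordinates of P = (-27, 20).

(1/6, -1/3, 7/6)

Signed area of the reference triangle: [A_1A_2A_3] = ½·(18·(1−16) + 20·(16−10) + (-20)·(10−1)) = ½·(-270 + 120 − 180) = -165.
[PA_2A_3] = ½·((-27)·(1−16) + 20·(16−20) + (-20)·(20−1)) = ½·(405 − 80 − 380) = -55/2, so the A_1-coordinate is (-55/2)/(-165) = 1/6.
[A_1PA_3] = ½·(18·(20−16) + (-27)·(16−10) + (-20)·(10−20)) = ½·(72 − 162 + 200) = 55, so the A_2-coordinate is -1/3.
[A_1A_2P] = ½·(18·(1−20) + 20·(20−10) + (-27)·(10−1)) = ½·(-342 + 200 − 243) = -385/2, so the A_3-coordinate is 7/6.
Check: 1/6 − 1/3 + 7/6 = 1.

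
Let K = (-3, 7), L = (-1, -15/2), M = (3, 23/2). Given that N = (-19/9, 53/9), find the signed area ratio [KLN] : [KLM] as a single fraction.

[KLM] = ½·((-3)·(-15/2−(23/2)) + (-1)·(23/2−7) + 3·(7−(-15/2))) = ½·(57 − 9/2 + 87/2) = 48.
[KLN] = ½·((-3)·(-15/2−(53/9)) + (-1)·(53/9−7) + (-19/9)·(7−(-15/2))) = ½·(241/6 + 10/9 − 551/18) = 16/3, so the ratio is (16/3)/48 = 1/9.

1/9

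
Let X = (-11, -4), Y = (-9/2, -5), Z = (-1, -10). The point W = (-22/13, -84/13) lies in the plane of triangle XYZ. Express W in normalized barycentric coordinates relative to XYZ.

(-4/13, 14/13, 3/13)

Signed area of the reference triangle: [XYZ] = ½·((-11)·(-5−(-10)) + (-9/2)·(-10−(-4)) + (-1)·(-4−(-5))) = ½·(-55 + 27 − 1) = -29/2.
[WYZ] = ½·((-22/13)·(-5−(-10)) + (-9/2)·(-10−(-84/13)) + (-1)·(-84/13−(-5))) = ½·(-110/13 + 207/13 + 19/13) = 58/13, so the X-coordinate is (58/13)/(-29/2) = -4/13.
[XWZ] = ½·((-11)·(-84/13−(-10)) + (-22/13)·(-10−(-4)) + (-1)·(-4−(-84/13))) = ½·(-506/13 + 132/13 − 32/13) = -203/13, so the Y-coordinate is 14/13.
[XYW] = ½·((-11)·(-5−(-84/13)) + (-9/2)·(-84/13−(-4)) + (-22/13)·(-4−(-5))) = ½·(-209/13 + 144/13 − 22/13) = -87/26, so the Z-coordinate is 3/13.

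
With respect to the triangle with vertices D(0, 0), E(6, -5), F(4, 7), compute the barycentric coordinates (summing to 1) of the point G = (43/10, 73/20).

Signed area of the reference triangle: [DEF] = ½·(0·(-5−7) + 6·(7−0) + 4·(0−(-5))) = ½·(0 + 42 + 20) = 31.
[GEF] = ½·((43/10)·(-5−7) + 6·(7−(73/20)) + 4·(73/20−(-5))) = ½·(-258/5 + 201/10 + 173/5) = 31/20, so the D-coordinate is (31/20)/31 = 1/20.
[DGF] = ½·(0·(73/20−7) + (43/10)·(7−0) + 4·(0−(73/20))) = ½·(0 + 301/10 − 73/5) = 31/4, so the E-coordinate is 1/4.
[DEG] = ½·(0·(-5−(73/20)) + 6·(73/20−0) + (43/10)·(0−(-5))) = ½·(0 + 219/10 + 43/2) = 217/10, so the F-coordinate is 7/10.
Check: 1/20 + 1/4 + 7/10 = 1.

(1/20, 1/4, 7/10)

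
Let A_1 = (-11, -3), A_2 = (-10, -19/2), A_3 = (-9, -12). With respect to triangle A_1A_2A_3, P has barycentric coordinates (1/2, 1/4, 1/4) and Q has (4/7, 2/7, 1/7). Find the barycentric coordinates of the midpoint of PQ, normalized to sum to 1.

Since both coordinate triples sum to 1, the midpoint's barycentrics are the componentwise average.
(1/2+4/7)/2 = 15/28; similarly 15/56 and 11/56.

(15/28, 15/56, 11/56)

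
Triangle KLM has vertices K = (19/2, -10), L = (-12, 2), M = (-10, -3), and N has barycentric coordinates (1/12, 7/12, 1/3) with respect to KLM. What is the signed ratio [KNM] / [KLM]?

The signed ratio [KNM]/[KLM] equals the barycentric coordinate of N at vertex L, which is 7/12.

7/12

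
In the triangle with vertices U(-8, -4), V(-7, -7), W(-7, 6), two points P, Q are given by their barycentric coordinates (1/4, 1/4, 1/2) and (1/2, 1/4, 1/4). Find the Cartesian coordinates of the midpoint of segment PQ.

(-59/8, -1)

Barycentric coordinates of the midpoint are the average: (3/8, 1/4, 3/8).
Converting: (3/8)·U + (1/4)·V + (3/8)·W = (-59/8, -1).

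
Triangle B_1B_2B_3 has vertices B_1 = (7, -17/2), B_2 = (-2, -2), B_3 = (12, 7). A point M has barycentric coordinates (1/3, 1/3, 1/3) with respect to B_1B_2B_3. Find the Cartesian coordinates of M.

M = (1/3)·B_1 + (1/3)·B_2 + (1/3)·B_3.
x-coordinate: (1/3)·7 + (1/3)·(-2) + (1/3)·12 = 17/3.
y-coordinate: (1/3)·(-17/2) + (1/3)·(-2) + (1/3)·7 = -7/6.

(17/3, -7/6)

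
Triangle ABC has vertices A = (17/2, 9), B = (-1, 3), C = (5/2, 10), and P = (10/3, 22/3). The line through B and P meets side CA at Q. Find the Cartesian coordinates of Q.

(11/2, 19/2)

Barycentric coordinates of P with respect to ABC: (1/3, 1/3, 1/3).
On side CA the B-coordinate is zero; dropping P's B-weight 1/3 and renormalizing the remaining 1/3 : 1/3 gives weights 1/2, 1/2 on C, A.
Q = (1/2)·(5/2, 10) + (1/2)·(17/2, 9) = (11/2, 19/2).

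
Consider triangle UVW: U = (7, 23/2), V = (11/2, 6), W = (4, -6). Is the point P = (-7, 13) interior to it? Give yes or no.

no

Barycentric coordinates of P: (-214/13, 998/39, -317/39).
The three coordinates are negative, positive, negative; a point is interior exactly when all three are positive.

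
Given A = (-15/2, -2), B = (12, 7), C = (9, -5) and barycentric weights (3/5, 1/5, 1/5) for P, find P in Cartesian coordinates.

P = (3/5)·A + (1/5)·B + (1/5)·C.
x-coordinate: (3/5)·(-15/2) + (1/5)·12 + (1/5)·9 = -3/10.
y-coordinate: (3/5)·(-2) + (1/5)·7 + (1/5)·(-5) = -4/5.

(-3/10, -4/5)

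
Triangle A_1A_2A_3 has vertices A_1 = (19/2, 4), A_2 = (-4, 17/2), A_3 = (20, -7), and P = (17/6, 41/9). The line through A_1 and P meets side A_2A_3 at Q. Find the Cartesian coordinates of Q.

(2, 37/8)

Barycentric coordinates of P with respect to A_1A_2A_3: (1/9, 2/3, 2/9).
On side A_2A_3 the A_1-coordinate is zero; dropping P's A_1-weight 1/9 and renormalizing the remaining 2/3 : 2/9 gives weights 3/4, 1/4 on A_2, A_3.
Q = (3/4)·(-4, 17/2) + (1/4)·(20, -7) = (2, 37/8).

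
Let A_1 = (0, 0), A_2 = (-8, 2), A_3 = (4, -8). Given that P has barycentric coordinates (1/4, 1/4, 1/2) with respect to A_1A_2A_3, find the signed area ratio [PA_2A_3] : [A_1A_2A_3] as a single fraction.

The signed ratio [PA_2A_3]/[A_1A_2A_3] equals the barycentric coordinate of P at vertex A_1, which is 1/4.

1/4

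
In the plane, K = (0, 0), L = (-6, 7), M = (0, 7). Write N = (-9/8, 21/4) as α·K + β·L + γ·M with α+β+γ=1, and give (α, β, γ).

(1/4, 3/16, 9/16)

Signed area of the reference triangle: [KLM] = ½·(0·(7−7) + (-6)·(7−0) + 0·(0−7)) = ½·(0 − 42 + 0) = -21.
[NLM] = ½·((-9/8)·(7−7) + (-6)·(7−(21/4)) + 0·(21/4−7)) = ½·(0 − 21/2 + 0) = -21/4, so the K-coordinate is (-21/4)/(-21) = 1/4.
[KNM] = ½·(0·(21/4−7) + (-9/8)·(7−0) + 0·(0−(21/4))) = ½·(0 − 63/8 + 0) = -63/16, so the L-coordinate is 3/16.
[KLN] = ½·(0·(7−(21/4)) + (-6)·(21/4−0) + (-9/8)·(0−7)) = ½·(0 − 63/2 + 63/8) = -189/16, so the M-coordinate is 9/16.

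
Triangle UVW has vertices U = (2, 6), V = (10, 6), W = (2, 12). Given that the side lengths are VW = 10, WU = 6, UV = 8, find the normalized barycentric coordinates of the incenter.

The incenter has barycentric coordinates proportional to the opposite side lengths: (10 : 6 : 8).
Normalizing by 10+6+8 = 24 gives (5/12, 1/4, 1/3).

(5/12, 1/4, 1/3)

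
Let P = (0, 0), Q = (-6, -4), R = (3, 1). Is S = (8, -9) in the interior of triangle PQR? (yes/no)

Barycentric coordinates of S: (-115/6, 35/6, 43/3).
The three coordinates are negative, positive, positive; a point is interior exactly when all three are positive.

no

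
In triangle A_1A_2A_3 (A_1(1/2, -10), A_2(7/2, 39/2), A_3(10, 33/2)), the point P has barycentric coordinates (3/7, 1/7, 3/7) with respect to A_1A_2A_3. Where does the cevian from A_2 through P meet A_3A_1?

(21/4, 13/4)

Line A_2P meets A_3A_1 where the A_2-coordinate vanishes; zeroing P's A_2-weight and renormalizing leaves A_3, A_1-weights 3/7 : 3/7 → (1/2, 1/2).
So Q = (1/2)·A_3 + (1/2)·A_1 = (21/4, 13/4).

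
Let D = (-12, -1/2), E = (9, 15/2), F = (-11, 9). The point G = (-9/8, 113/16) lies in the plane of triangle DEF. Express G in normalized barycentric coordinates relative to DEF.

(1/8, 1/2, 3/8)

Signed area of the reference triangle: [DEF] = ½·((-12)·(15/2−9) + 9·(9−(-1/2)) + (-11)·(-1/2−(15/2))) = ½·(18 + 171/2 + 88) = 383/4.
[GEF] = ½·((-9/8)·(15/2−9) + 9·(9−(113/16)) + (-11)·(113/16−(15/2))) = ½·(27/16 + 279/16 + 77/16) = 383/32, so the D-coordinate is (383/32)/(383/4) = 1/8.
[DGF] = ½·((-12)·(113/16−9) + (-9/8)·(9−(-1/2)) + (-11)·(-1/2−(113/16))) = ½·(93/4 − 171/16 + 1331/16) = 383/8, so the E-coordinate is 1/2.
[DEG] = ½·((-12)·(15/2−(113/16)) + 9·(113/16−(-1/2)) + (-9/8)·(-1/2−(15/2))) = ½·(-21/4 + 1089/16 + 9) = 1149/32, so the F-coordinate is 3/8.
Check: 1/8 + 1/2 + 3/8 = 1.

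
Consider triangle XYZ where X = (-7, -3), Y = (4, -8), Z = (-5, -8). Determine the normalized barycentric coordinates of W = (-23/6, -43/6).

Signed area of the reference triangle: [XYZ] = ½·((-7)·(-8−(-8)) + 4·(-8−(-3)) + (-5)·(-3−(-8))) = ½·(0 − 20 − 25) = -45/2.
[WYZ] = ½·((-23/6)·(-8−(-8)) + 4·(-8−(-43/6)) + (-5)·(-43/6−(-8))) = ½·(0 − 10/3 − 25/6) = -15/4, so the X-coordinate is (-15/4)/(-45/2) = 1/6.
[XWZ] = ½·((-7)·(-43/6−(-8)) + (-23/6)·(-8−(-3)) + (-5)·(-3−(-43/6))) = ½·(-35/6 + 115/6 − 125/6) = -15/4, so the Y-coordinate is 1/6.
[XYW] = ½·((-7)·(-8−(-43/6)) + 4·(-43/6−(-3)) + (-23/6)·(-3−(-8))) = ½·(35/6 − 50/3 − 115/6) = -15, so the Z-coordinate is 2/3.

(1/6, 1/6, 2/3)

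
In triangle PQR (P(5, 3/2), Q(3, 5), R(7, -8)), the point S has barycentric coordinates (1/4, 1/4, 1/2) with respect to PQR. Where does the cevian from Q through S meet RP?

Line QS meets RP where the Q-coordinate vanishes; zeroing S's Q-weight and renormalizing leaves R, P-weights 1/2 : 1/4 → (2/3, 1/3).
So T = (2/3)·R + (1/3)·P = (19/3, -29/6).

(19/3, -29/6)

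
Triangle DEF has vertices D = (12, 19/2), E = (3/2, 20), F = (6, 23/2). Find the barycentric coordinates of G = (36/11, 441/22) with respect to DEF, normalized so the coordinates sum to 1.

(4/11, 12/11, -5/11)

Signed area of the reference triangle: [DEF] = ½·(12·(20−(23/2)) + (3/2)·(23/2−(19/2)) + 6·(19/2−20)) = ½·(102 + 3 − 63) = 21.
[GEF] = ½·((36/11)·(20−(23/2)) + (3/2)·(23/2−(441/22)) + 6·(441/22−20)) = ½·(306/11 − 141/11 + 3/11) = 84/11, so the D-coordinate is (84/11)/21 = 4/11.
[DGF] = ½·(12·(441/22−(23/2)) + (36/11)·(23/2−(19/2)) + 6·(19/2−(441/22))) = ½·(1128/11 + 72/11 − 696/11) = 252/11, so the E-coordinate is 12/11.
[DEG] = ½·(12·(20−(441/22)) + (3/2)·(441/22−(19/2)) + (36/11)·(19/2−20)) = ½·(-6/11 + 174/11 − 378/11) = -105/11, so the F-coordinate is -5/11.
Check: 4/11 + 12/11 − 5/11 = 1.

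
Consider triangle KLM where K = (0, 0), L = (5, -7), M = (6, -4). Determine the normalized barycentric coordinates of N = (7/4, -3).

(5/8, 1/2, -1/8)

Signed area of the reference triangle: [KLM] = ½·(0·(-7−(-4)) + 5·(-4−0) + 6·(0−(-7))) = ½·(0 − 20 + 42) = 11.
[NLM] = ½·((7/4)·(-7−(-4)) + 5·(-4−(-3)) + 6·(-3−(-7))) = ½·(-21/4 − 5 + 24) = 55/8, so the K-coordinate is (55/8)/11 = 5/8.
[KNM] = ½·(0·(-3−(-4)) + (7/4)·(-4−0) + 6·(0−(-3))) = ½·(0 − 7 + 18) = 11/2, so the L-coordinate is 1/2.
[KLN] = ½·(0·(-7−(-3)) + 5·(-3−0) + (7/4)·(0−(-7))) = ½·(0 − 15 + 49/4) = -11/8, so the M-coordinate is -1/8.
Check: 5/8 + 1/2 − 1/8 = 1.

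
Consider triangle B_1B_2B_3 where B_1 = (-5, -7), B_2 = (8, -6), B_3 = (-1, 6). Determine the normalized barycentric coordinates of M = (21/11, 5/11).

Signed area of the reference triangle: [B_1B_2B_3] = ½·((-5)·(-6−6) + 8·(6−(-7)) + (-1)·(-7−(-6))) = ½·(60 + 104 + 1) = 165/2.
[MB_2B_3] = ½·((21/11)·(-6−6) + 8·(6−(5/11)) + (-1)·(5/11−(-6))) = ½·(-252/11 + 488/11 − 71/11) = 15/2, so the B_1-coordinate is (15/2)/(165/2) = 1/11.
[B_1MB_3] = ½·((-5)·(5/11−6) + (21/11)·(6−(-7)) + (-1)·(-7−(5/11))) = ½·(305/11 + 273/11 + 82/11) = 30, so the B_2-coordinate is 4/11.
[B_1B_2M] = ½·((-5)·(-6−(5/11)) + 8·(5/11−(-7)) + (21/11)·(-7−(-6))) = ½·(355/11 + 656/11 − 21/11) = 45, so the B_3-coordinate is 6/11.
Check: 1/11 + 4/11 + 6/11 = 1.

(1/11, 4/11, 6/11)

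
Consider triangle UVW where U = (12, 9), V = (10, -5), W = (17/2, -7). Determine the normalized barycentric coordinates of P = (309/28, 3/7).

(5/14, 6/7, -3/14)

Signed area of the reference triangle: [UVW] = ½·(12·(-5−(-7)) + 10·(-7−9) + (17/2)·(9−(-5))) = ½·(24 − 160 + 119) = -17/2.
[PVW] = ½·((309/28)·(-5−(-7)) + 10·(-7−(3/7)) + (17/2)·(3/7−(-5))) = ½·(309/14 − 520/7 + 323/7) = -85/28, so the U-coordinate is (-85/28)/(-17/2) = 5/14.
[UPW] = ½·(12·(3/7−(-7)) + (309/28)·(-7−9) + (17/2)·(9−(3/7))) = ½·(624/7 − 1236/7 + 510/7) = -51/7, so the V-coordinate is 6/7.
[UVP] = ½·(12·(-5−(3/7)) + 10·(3/7−9) + (309/28)·(9−(-5))) = ½·(-456/7 − 600/7 + 309/2) = 51/28, so the W-coordinate is -3/14.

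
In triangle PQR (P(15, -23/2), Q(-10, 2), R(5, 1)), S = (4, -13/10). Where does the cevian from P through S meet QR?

Barycentric coordinates of S with respect to PQR: (1/5, 1/5, 3/5).
On side QR the P-coordinate is zero; dropping S's P-weight 1/5 and renormalizing the remaining 1/5 : 3/5 gives weights 1/4, 3/4 on Q, R.
T = (1/4)·(-10, 2) + (3/4)·(5, 1) = (5/4, 5/4).

(5/4, 5/4)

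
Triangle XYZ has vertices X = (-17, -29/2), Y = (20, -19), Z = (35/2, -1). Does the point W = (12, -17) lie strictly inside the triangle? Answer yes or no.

Barycentric coordinates of W: (556/2619, 637/873, 152/2619).
The three coordinates are positive, positive, positive; a point is interior exactly when all three are positive.

yes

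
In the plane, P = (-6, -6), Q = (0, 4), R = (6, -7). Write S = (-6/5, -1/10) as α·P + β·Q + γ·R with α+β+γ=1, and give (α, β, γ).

(3/10, 3/5, 1/10)

Signed area of the reference triangle: [PQR] = ½·((-6)·(4−(-7)) + 0·(-7−(-6)) + 6·(-6−4)) = ½·(-66 + 0 − 60) = -63.
[SQR] = ½·((-6/5)·(4−(-7)) + 0·(-7−(-1/10)) + 6·(-1/10−4)) = ½·(-66/5 + 0 − 123/5) = -189/10, so the P-coordinate is (-189/10)/(-63) = 3/10.
[PSR] = ½·((-6)·(-1/10−(-7)) + (-6/5)·(-7−(-6)) + 6·(-6−(-1/10))) = ½·(-207/5 + 6/5 − 177/5) = -189/5, so the Q-coordinate is 3/5.
[PQS] = ½·((-6)·(4−(-1/10)) + 0·(-1/10−(-6)) + (-6/5)·(-6−4)) = ½·(-123/5 + 0 + 12) = -63/10, so the R-coordinate is 1/10.
Check: 3/10 + 3/5 + 1/10 = 1.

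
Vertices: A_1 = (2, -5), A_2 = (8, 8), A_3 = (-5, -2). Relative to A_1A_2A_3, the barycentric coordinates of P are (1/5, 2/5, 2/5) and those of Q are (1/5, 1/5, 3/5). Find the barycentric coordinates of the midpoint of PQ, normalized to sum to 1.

(1/5, 3/10, 1/2)

Since both coordinate triples sum to 1, the midpoint's barycentrics are the componentwise average.
(1/5+1/5)/2 = 1/5; similarly 3/10 and 1/2.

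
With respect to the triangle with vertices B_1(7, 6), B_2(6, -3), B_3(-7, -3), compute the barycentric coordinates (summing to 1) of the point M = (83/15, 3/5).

Signed area of the reference triangle: [B_1B_2B_3] = ½·(7·(-3−(-3)) + 6·(-3−6) + (-7)·(6−(-3))) = ½·(0 − 54 − 63) = -117/2.
[MB_2B_3] = ½·((83/15)·(-3−(-3)) + 6·(-3−(3/5)) + (-7)·(3/5−(-3))) = ½·(0 − 108/5 − 126/5) = -117/5, so the B_1-coordinate is (-117/5)/(-117/2) = 2/5.
[B_1MB_3] = ½·(7·(3/5−(-3)) + (83/15)·(-3−6) + (-7)·(6−(3/5))) = ½·(126/5 − 249/5 − 189/5) = -156/5, so the B_2-coordinate is 8/15.
[B_1B_2M] = ½·(7·(-3−(3/5)) + 6·(3/5−6) + (83/15)·(6−(-3))) = ½·(-126/5 − 162/5 + 249/5) = -39/10, so the B_3-coordinate is 1/15.

(2/5, 8/15, 1/15)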